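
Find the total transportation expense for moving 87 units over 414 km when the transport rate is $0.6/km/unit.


TC = dist * cost * units = 414 * 0.6 * 87 = $21610.80

$21610.80


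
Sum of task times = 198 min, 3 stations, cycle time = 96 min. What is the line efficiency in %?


Formula: Efficiency = Sum of Task Times / (N_stations * CT) * 100
Total station capacity = 3 stations * 96 min = 288 min
Efficiency = 198 / 288 * 100 = 68.8%

68.8%


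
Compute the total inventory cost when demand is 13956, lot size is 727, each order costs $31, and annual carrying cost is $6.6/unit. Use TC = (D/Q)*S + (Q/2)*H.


TC = 13956/727 * 31 + 727/2 * 6.6

$2994.20


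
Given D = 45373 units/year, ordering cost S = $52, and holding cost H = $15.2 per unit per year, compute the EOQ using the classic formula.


Formula: EOQ = sqrt(2 * D * S / H)
Numerator: 2 * 45373 * 52 = 4718792
2DS/H = 4718792 / 15.2 = 310446.8
EOQ = sqrt(310446.8) = 557.2 units

557.2 units


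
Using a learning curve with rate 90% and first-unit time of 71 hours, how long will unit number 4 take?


Formula: T_n = T_1 * (learning_rate)^(log2(n)) where learning_rate = rate/100
Doublings = log2(4) = 2
T_n = 71 * 0.9^2
T_n = 71 * 0.81 = 57.5 hours

57.5 hours


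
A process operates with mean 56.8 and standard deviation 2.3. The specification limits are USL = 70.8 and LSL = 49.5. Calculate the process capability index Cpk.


Cpu = (70.8 - 56.8) / (3 * 2.3) = 2.03
Cpl = (56.8 - 49.5) / (3 * 2.3) = 1.06
Cpk = min(2.03, 1.06) = 1.06

1.06


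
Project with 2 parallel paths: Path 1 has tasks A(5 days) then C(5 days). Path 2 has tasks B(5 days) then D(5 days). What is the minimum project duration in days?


Path 1 = 5 + 5 = 10 days
Path 2 = 5 + 5 = 10 days
Duration = max(10, 10) = 10 days

10 days


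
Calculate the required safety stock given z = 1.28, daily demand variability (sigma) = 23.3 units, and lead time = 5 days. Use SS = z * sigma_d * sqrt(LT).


Formula: SS = z * sigma_d * sqrt(LT)
sqrt(LT) = sqrt(5) = 2.2361
SS = 1.28 * 23.3 * 2.2361
SS = 66.7 units

66.7 units


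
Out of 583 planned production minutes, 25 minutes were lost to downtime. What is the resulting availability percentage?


Formula: Availability = (Planned Time - Downtime) / Planned Time * 100
Uptime = 583 - 25 = 558 min
Availability = 558 / 583 * 100 = 95.7%

95.7%


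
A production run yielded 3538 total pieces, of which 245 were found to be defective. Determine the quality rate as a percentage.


Formula: Quality Rate = Good Pieces / Total Pieces * 100
Good pieces = 3538 - 245 = 3293
QR = 3293 / 3538 * 100 = 93.1%

93.1%


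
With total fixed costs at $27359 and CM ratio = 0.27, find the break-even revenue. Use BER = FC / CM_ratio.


Formula: BER = Fixed Costs / Contribution Margin Ratio
BER = $27359 / 0.27
BER = $101329.63 (to the nearest cent)

$101329.63


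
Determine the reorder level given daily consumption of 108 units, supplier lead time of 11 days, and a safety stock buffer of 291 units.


Formula: ROP = (Daily Demand * Lead Time) + Safety Stock
Demand during lead time = 108 * 11 = 1188 units
ROP = 1188 + 291 = 1479 units

1479 units


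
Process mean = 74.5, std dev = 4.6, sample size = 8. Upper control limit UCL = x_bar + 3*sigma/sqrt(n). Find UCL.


UCL = 74.5 + 3 * 4.6 / sqrt(8)

79.38


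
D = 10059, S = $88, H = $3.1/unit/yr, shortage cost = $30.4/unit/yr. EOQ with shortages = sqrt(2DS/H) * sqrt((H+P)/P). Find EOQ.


Formula: EOQ* = sqrt(2DS/H) * sqrt((H+P)/P)
Base EOQ = sqrt(2*10059*88/3.1) = 755.71 units
Correction = sqrt((3.1+30.4)/30.4) = 1.04975
EOQ* = 755.71 * 1.04975 = 793.3 units

793.3 units


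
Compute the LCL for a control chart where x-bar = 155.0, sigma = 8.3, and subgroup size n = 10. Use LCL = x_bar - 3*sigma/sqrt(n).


LCL = 155.0 - 3 * 8.3 / sqrt(10)

147.13


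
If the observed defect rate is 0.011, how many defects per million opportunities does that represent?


DPMO = defect_rate * 1000000 = 0.011 * 1000000

11000


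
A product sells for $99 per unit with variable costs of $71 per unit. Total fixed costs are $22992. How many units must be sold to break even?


Formula: BEQ = Fixed Costs / (Price - Variable Cost)
Contribution margin = $99 - $71 = $28/unit
BEQ = ceil($22992 / $28/unit) = ceil(821.14) = 822 units

822 units


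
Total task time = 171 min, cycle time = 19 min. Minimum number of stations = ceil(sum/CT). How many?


Formula: N_min = ceil(Sum of Task Times / Cycle Time)
N_min = ceil(171 min / 19 min) = ceil(9.0)
N_min = 9 stations

9


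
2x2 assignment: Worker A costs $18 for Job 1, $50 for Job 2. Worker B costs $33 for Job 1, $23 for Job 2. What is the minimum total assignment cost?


Option 1: A->1 + B->2 = $18 + $23 = $41
Option 2: A->2 + B->1 = $50 + $33 = $83
Min cost = min($41, $83) = $41

$41


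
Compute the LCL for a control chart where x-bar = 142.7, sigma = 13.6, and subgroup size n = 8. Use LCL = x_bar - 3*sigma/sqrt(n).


LCL = 142.7 - 3 * 13.6 / sqrt(8)

128.28


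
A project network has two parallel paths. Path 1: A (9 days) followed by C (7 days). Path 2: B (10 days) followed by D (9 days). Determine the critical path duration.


Path 1 = 9 + 7 = 16 days
Path 2 = 10 + 9 = 19 days
Duration = max(16, 19) = 19 days

19 days


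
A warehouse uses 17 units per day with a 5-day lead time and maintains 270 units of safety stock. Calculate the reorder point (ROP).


Formula: ROP = (Daily Demand * Lead Time) + Safety Stock
Demand during lead time = 17 * 5 = 85 units
ROP = 85 + 270 = 355 units

355 units


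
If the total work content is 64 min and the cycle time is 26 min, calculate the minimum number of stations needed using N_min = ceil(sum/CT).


Formula: N_min = ceil(Sum of Task Times / Cycle Time)
N_min = ceil(64 min / 26 min) = ceil(2.4615)
N_min = 3 stations

3


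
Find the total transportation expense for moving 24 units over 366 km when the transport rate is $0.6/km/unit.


TC = dist * cost * units = 366 * 0.6 * 24 = $5270.40

$5270.40


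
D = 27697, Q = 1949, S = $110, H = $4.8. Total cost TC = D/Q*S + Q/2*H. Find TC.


TC = 27697/1949 * 110 + 1949/2 * 4.8

$6240.80


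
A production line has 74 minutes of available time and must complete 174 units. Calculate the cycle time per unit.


Formula: CT = Available Time / Number of Units
CT = 74 min / 174 units
CT = 0.43 min/unit

0.43 min/unit


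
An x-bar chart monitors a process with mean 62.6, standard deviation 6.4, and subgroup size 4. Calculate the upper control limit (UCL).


UCL = 62.6 + 3 * 6.4 / sqrt(4)

72.2


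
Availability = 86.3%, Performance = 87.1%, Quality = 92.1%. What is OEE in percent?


Formula: OEE = Availability * Performance * Quality / 10000
A * P = 86.3% * 87.1% / 100 = 75.17%
OEE = 75.17% * 92.1% / 100 = 69.2%

69.2%


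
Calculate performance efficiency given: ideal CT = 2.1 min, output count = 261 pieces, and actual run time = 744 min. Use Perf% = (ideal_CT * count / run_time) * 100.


Formula: Performance = (Ideal CT * Total Count) / Run Time * 100
Ideal output time = 2.1 * 261 = 548.1 min
Performance = 548.1 / 744 * 100 = 73.7%

73.7%


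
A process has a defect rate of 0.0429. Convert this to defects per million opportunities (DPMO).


DPMO = defect_rate * 1000000 = 0.0429 * 1000000

42900


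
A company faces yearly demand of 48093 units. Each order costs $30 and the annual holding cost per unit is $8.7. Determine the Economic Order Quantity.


Formula: EOQ = sqrt(2 * D * S / H)
Numerator: 2 * 48093 * 30 = 2885580
2DS/H = 2885580 / 8.7 = 331675.9
EOQ = sqrt(331675.9) = 575.9 units

575.9 units


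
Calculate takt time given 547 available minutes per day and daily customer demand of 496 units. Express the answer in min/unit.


Formula: Takt Time = Available Production Time / Customer Demand
Takt = 547 min/day / 496 units/day
Takt = 1.1 min/unit

1.1 min/unit


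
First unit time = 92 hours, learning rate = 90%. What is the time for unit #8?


Formula: T_n = T_1 * (learning_rate)^(log2(n)) where learning_rate = rate/100
Doublings = log2(8) = 3
T_n = 92 * 0.9^3
T_n = 92 * 0.729 = 67.1 hours

67.1 hours


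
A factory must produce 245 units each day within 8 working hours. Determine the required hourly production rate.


Formula: Production Rate = Daily Demand / Available Hours
Rate = 245 units/day / 8 hours/day
Rate = 30.6 units/hour

30.6 units/hour


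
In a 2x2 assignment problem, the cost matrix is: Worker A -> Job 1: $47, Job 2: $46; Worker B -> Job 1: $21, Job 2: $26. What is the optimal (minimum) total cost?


Option 1: A->1 + B->2 = $47 + $26 = $73
Option 2: A->2 + B->1 = $46 + $21 = $67
Min cost = min($73, $67) = $67

$67


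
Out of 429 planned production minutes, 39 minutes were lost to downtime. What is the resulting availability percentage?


Formula: Availability = (Planned Time - Downtime) / Planned Time * 100
Uptime = 429 - 39 = 390 min
Availability = 390 / 429 * 100 = 90.9%

90.9%


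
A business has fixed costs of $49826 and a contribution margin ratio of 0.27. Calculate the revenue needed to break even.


Formula: BER = Fixed Costs / Contribution Margin Ratio
BER = $49826 / 0.27
BER = $184540.74 (to the nearest cent)

$184540.74


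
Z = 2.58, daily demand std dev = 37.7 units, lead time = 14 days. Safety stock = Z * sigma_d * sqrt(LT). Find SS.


Formula: SS = z * sigma_d * sqrt(LT)
sqrt(LT) = sqrt(14) = 3.7417
SS = 2.58 * 37.7 * 3.7417
SS = 363.9 units

363.9 units


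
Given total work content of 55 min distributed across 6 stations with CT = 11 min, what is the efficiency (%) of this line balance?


Formula: Efficiency = Sum of Task Times / (N_stations * CT) * 100
Total station capacity = 6 stations * 11 min = 66 min
Efficiency = 55 / 66 * 100 = 83.3%

83.3%


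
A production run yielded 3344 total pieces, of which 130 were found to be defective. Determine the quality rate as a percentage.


Formula: Quality Rate = Good Pieces / Total Pieces * 100
Good pieces = 3344 - 130 = 3214
QR = 3214 / 3344 * 100 = 96.1%

96.1%


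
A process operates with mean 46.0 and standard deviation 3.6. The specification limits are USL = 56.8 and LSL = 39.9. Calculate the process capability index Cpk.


Cpu = (56.8 - 46.0) / (3 * 3.6) = 1.0
Cpl = (46.0 - 39.9) / (3 * 3.6) = 0.56
Cpk = min(1.0, 0.56) = 0.56

0.56


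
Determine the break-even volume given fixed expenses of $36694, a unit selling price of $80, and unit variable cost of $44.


Formula: BEQ = Fixed Costs / (Price - Variable Cost)
Contribution margin = $80 - $44 = $36/unit
BEQ = ceil($36694 / $36/unit) = ceil(1019.28) = 1020 units

1020 units


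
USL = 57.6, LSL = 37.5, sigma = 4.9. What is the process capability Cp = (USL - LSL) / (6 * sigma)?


Cp = (57.6 - 37.5) / (6 * 4.9)

0.68


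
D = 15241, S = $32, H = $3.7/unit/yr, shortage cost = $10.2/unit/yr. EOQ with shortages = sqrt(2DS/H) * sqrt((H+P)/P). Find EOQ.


Formula: EOQ* = sqrt(2DS/H) * sqrt((H+P)/P)
Base EOQ = sqrt(2*15241*32/3.7) = 513.45 units
Correction = sqrt((3.7+10.2)/10.2) = 1.16737
EOQ* = 513.45 * 1.16737 = 599.4 units

599.4 units


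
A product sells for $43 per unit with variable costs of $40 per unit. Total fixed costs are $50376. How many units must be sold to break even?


Formula: BEQ = Fixed Costs / (Price - Variable Cost)
Contribution margin = $43 - $40 = $3/unit
BEQ = ceil($50376 / $3/unit) = ceil(16792.0) = 16792 units

16792 units


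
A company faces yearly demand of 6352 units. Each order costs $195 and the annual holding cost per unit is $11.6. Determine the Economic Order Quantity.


Formula: EOQ = sqrt(2 * D * S / H)
Numerator: 2 * 6352 * 195 = 2477280
2DS/H = 2477280 / 11.6 = 213558.6
EOQ = sqrt(213558.6) = 462.1 units

462.1 units


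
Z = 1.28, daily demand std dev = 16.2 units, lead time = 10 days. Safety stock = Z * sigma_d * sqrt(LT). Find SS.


Formula: SS = z * sigma_d * sqrt(LT)
sqrt(LT) = sqrt(10) = 3.1623
SS = 1.28 * 16.2 * 3.1623
SS = 65.6 units

65.6 units


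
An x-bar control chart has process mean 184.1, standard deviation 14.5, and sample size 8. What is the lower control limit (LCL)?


LCL = 184.1 - 3 * 14.5 / sqrt(8)

168.72


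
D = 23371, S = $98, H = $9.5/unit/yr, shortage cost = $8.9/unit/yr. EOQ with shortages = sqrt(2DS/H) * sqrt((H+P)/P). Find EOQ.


Formula: EOQ* = sqrt(2DS/H) * sqrt((H+P)/P)
Base EOQ = sqrt(2*23371*98/9.5) = 694.39 units
Correction = sqrt((9.5+8.9)/8.9) = 1.43785
EOQ* = 694.39 * 1.43785 = 998.4 units

998.4 units


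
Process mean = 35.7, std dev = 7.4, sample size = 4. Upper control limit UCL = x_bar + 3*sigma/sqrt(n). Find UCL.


UCL = 35.7 + 3 * 7.4 / sqrt(4)

46.8


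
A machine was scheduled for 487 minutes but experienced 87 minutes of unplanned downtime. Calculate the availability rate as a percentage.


Formula: Availability = (Planned Time - Downtime) / Planned Time * 100
Uptime = 487 - 87 = 400 min
Availability = 400 / 487 * 100 = 82.1%

82.1%


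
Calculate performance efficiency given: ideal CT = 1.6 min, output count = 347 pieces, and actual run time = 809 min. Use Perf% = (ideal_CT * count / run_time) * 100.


Formula: Performance = (Ideal CT * Total Count) / Run Time * 100
Ideal output time = 1.6 * 347 = 555.2 min
Performance = 555.2 / 809 * 100 = 68.6%

68.6%


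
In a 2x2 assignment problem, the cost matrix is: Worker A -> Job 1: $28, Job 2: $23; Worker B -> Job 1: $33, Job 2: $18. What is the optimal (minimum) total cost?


Option 1: A->1 + B->2 = $28 + $18 = $46
Option 2: A->2 + B->1 = $23 + $33 = $56
Min cost = min($46, $56) = $46

$46


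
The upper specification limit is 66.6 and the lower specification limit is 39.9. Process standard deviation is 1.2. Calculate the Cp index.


Cp = (66.6 - 39.9) / (6 * 1.2)

3.71


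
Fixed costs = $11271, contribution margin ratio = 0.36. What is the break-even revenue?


Formula: BER = Fixed Costs / Contribution Margin Ratio
BER = $11271 / 0.36
BER = $31308.33 (to the nearest cent)

$31308.33


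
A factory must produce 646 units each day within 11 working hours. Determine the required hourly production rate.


Formula: Production Rate = Daily Demand / Available Hours
Rate = 646 units/day / 11 hours/day
Rate = 58.7 units/hour

58.7 units/hour


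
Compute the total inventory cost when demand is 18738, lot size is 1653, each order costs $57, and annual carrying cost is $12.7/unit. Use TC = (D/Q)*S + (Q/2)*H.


TC = 18738/1653 * 57 + 1653/2 * 12.7

$11142.69


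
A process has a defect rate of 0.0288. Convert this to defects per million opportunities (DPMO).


DPMO = defect_rate * 1000000 = 0.0288 * 1000000

28800


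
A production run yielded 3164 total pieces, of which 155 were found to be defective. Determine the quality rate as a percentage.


Formula: Quality Rate = Good Pieces / Total Pieces * 100
Good pieces = 3164 - 155 = 3009
QR = 3009 / 3164 * 100 = 95.1%

95.1%


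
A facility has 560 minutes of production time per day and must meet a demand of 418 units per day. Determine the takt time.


Formula: Takt Time = Available Production Time / Customer Demand
Takt = 560 min/day / 418 units/day
Takt = 1.34 min/unit

1.34 min/unit


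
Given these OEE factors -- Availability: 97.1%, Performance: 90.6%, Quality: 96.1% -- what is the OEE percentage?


Formula: OEE = Availability * Performance * Quality / 10000
A * P = 97.1% * 90.6% / 100 = 87.97%
OEE = 87.97% * 96.1% / 100 = 84.5%

84.5%


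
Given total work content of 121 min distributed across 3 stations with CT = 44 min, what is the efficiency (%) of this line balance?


Formula: Efficiency = Sum of Task Times / (N_stations * CT) * 100
Total station capacity = 3 stations * 44 min = 132 min
Efficiency = 121 / 132 * 100 = 91.7%

91.7%


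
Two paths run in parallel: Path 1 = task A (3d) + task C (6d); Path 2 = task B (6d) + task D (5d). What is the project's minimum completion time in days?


Path 1 = 3 + 6 = 9 days
Path 2 = 6 + 5 = 11 days
Duration = max(9, 11) = 11 days

11 days


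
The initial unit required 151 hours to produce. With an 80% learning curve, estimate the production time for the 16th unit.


Formula: T_n = T_1 * (learning_rate)^(log2(n)) where learning_rate = rate/100
Doublings = log2(16) = 4
T_n = 151 * 0.8^4
T_n = 151 * 0.4096 = 61.8 hours

61.8 hours


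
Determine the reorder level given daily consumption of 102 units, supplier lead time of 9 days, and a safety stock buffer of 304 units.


Formula: ROP = (Daily Demand * Lead Time) + Safety Stock
Demand during lead time = 102 * 9 = 918 units
ROP = 918 + 304 = 1222 units

1222 units


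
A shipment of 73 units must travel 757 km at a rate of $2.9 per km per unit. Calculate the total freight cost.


TC = dist * cost * units = 757 * 2.9 * 73 = $160256.90

$160256.90


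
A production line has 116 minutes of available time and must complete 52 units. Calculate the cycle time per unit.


Formula: CT = Available Time / Number of Units
CT = 116 min / 52 units
CT = 2.23 min/unit

2.23 min/unit


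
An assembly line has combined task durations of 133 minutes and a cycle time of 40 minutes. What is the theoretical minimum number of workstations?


Formula: N_min = ceil(Sum of Task Times / Cycle Time)
N_min = ceil(133 min / 40 min) = ceil(3.325)
N_min = 4 stations

4


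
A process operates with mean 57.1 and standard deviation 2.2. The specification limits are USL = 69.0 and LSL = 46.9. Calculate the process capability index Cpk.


Cpu = (69.0 - 57.1) / (3 * 2.2) = 1.8
Cpl = (57.1 - 46.9) / (3 * 2.2) = 1.55
Cpk = min(1.8, 1.55) = 1.55

1.55


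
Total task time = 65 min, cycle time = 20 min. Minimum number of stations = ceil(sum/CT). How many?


Formula: N_min = ceil(Sum of Task Times / Cycle Time)
N_min = ceil(65 min / 20 min) = ceil(3.25)
N_min = 4 stations

4


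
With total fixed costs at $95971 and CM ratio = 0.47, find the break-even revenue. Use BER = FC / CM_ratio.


Formula: BER = Fixed Costs / Contribution Margin Ratio
BER = $95971 / 0.47
BER = $204193.62 (to the nearest cent)

$204193.62


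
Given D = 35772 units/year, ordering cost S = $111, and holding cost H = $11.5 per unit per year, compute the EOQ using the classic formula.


Formula: EOQ = sqrt(2 * D * S / H)
Numerator: 2 * 35772 * 111 = 7941384
2DS/H = 7941384 / 11.5 = 690555.1
EOQ = sqrt(690555.1) = 831.0 units

831.0 units


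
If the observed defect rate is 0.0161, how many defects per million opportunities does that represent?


DPMO = defect_rate * 1000000 = 0.0161 * 1000000

16100


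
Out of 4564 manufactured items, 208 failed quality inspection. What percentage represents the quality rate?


Formula: Quality Rate = Good Pieces / Total Pieces * 100
Good pieces = 4564 - 208 = 4356
QR = 4356 / 4564 * 100 = 95.4%

95.4%


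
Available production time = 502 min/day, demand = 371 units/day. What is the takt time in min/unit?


Formula: Takt Time = Available Production Time / Customer Demand
Takt = 502 min/day / 371 units/day
Takt = 1.35 min/unit

1.35 min/unit


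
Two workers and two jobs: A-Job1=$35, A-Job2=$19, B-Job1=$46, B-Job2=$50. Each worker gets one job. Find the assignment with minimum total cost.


Option 1: A->1 + B->2 = $35 + $50 = $85
Option 2: A->2 + B->1 = $19 + $46 = $65
Min cost = min($85, $65) = $65

$65


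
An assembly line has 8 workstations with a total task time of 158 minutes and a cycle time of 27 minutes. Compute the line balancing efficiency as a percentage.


Formula: Efficiency = Sum of Task Times / (N_stations * CT) * 100
Total station capacity = 8 stations * 27 min = 216 min
Efficiency = 158 / 216 * 100 = 73.1%

73.1%


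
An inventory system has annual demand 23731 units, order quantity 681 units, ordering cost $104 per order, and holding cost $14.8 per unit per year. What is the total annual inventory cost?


TC = 23731/681 * 104 + 681/2 * 14.8

$8663.52


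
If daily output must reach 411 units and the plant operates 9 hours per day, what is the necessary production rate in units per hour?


Formula: Production Rate = Daily Demand / Available Hours
Rate = 411 units/day / 9 hours/day
Rate = 45.7 units/hour

45.7 units/hour


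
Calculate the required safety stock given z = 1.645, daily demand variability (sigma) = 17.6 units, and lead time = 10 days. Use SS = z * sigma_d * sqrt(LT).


Formula: SS = z * sigma_d * sqrt(LT)
sqrt(LT) = sqrt(10) = 3.1623
SS = 1.645 * 17.6 * 3.1623
SS = 91.6 units

91.6 units


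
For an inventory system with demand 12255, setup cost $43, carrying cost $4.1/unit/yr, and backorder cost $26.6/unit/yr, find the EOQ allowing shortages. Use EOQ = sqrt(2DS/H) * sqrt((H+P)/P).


Formula: EOQ* = sqrt(2DS/H) * sqrt((H+P)/P)
Base EOQ = sqrt(2*12255*43/4.1) = 507.01 units
Correction = sqrt((4.1+26.6)/26.6) = 1.07431
EOQ* = 507.01 * 1.07431 = 544.7 units

544.7 units


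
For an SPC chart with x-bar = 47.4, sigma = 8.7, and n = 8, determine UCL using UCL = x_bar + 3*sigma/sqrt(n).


UCL = 47.4 + 3 * 8.7 / sqrt(8)

56.63


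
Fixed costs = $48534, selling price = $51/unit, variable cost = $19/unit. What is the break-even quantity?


Formula: BEQ = Fixed Costs / (Price - Variable Cost)
Contribution margin = $51 - $19 = $32/unit
BEQ = ceil($48534 / $32/unit) = ceil(1516.69) = 1517 units

1517 units


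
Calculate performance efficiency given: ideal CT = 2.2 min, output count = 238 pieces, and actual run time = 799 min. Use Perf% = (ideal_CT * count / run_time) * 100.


Formula: Performance = (Ideal CT * Total Count) / Run Time * 100
Ideal output time = 2.2 * 238 = 523.6 min
Performance = 523.6 / 799 * 100 = 65.5%

65.5%


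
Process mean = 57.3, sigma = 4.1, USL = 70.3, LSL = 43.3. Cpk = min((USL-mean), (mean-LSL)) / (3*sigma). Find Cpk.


Cpu = (70.3 - 57.3) / (3 * 4.1) = 1.06
Cpl = (57.3 - 43.3) / (3 * 4.1) = 1.14
Cpk = min(1.06, 1.14) = 1.06

1.06


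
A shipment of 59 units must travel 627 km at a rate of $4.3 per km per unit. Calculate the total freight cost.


TC = dist * cost * units = 627 * 4.3 * 59 = $159069.90

$159069.90


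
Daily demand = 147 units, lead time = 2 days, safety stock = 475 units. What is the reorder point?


Formula: ROP = (Daily Demand * Lead Time) + Safety Stock
Demand during lead time = 147 * 2 = 294 units
ROP = 294 + 475 = 769 units

769 units


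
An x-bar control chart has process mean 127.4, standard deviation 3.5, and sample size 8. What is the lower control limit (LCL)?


LCL = 127.4 - 3 * 3.5 / sqrt(8)

123.69


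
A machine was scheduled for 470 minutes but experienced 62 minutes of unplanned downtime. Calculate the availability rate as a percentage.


Formula: Availability = (Planned Time - Downtime) / Planned Time * 100
Uptime = 470 - 62 = 408 min
Availability = 408 / 470 * 100 = 86.8%

86.8%


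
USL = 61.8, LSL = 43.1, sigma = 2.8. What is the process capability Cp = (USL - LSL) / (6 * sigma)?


Cp = (61.8 - 43.1) / (6 * 2.8)

1.11


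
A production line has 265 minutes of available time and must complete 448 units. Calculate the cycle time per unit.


Formula: CT = Available Time / Number of Units
CT = 265 min / 448 units
CT = 0.59 min/unit

0.59 min/unit


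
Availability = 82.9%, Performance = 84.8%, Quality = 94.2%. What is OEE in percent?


Formula: OEE = Availability * Performance * Quality / 10000
A * P = 82.9% * 84.8% / 100 = 70.3%
OEE = 70.3% * 94.2% / 100 = 66.2%

66.2%


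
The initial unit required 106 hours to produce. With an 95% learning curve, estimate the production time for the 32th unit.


Formula: T_n = T_1 * (learning_rate)^(log2(n)) where learning_rate = rate/100
Doublings = log2(32) = 5
T_n = 106 * 0.95^5
T_n = 106 * 0.7738 = 82.0 hours

82.0 hours


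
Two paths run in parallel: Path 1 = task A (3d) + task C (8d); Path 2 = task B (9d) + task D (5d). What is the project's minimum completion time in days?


Path 1 = 3 + 8 = 11 days
Path 2 = 9 + 5 = 14 days
Duration = max(11, 14) = 14 days

14 days


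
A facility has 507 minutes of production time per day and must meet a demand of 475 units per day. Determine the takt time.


Formula: Takt Time = Available Production Time / Customer Demand
Takt = 507 min/day / 475 units/day
Takt = 1.07 min/unit

1.07 min/unit


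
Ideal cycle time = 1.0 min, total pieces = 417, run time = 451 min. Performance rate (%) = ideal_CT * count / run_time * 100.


Formula: Performance = (Ideal CT * Total Count) / Run Time * 100
Ideal output time = 1.0 * 417 = 417.0 min
Performance = 417.0 / 451 * 100 = 92.5%

92.5%


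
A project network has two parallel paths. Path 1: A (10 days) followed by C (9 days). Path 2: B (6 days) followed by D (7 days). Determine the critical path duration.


Path 1 = 10 + 9 = 19 days
Path 2 = 6 + 7 = 13 days
Duration = max(19, 13) = 19 days

19 days


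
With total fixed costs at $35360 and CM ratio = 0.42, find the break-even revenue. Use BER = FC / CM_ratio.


Formula: BER = Fixed Costs / Contribution Margin Ratio
BER = $35360 / 0.42
BER = $84190.48 (to the nearest cent)

$84190.48


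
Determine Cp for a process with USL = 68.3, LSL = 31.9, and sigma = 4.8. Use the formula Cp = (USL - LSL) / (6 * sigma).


Cp = (68.3 - 31.9) / (6 * 4.8)

1.26


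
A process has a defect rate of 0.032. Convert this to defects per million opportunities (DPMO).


DPMO = defect_rate * 1000000 = 0.032 * 1000000

32000


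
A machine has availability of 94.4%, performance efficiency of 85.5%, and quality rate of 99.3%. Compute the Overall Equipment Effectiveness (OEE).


Formula: OEE = Availability * Performance * Quality / 10000
A * P = 94.4% * 85.5% / 100 = 80.71%
OEE = 80.71% * 99.3% / 100 = 80.1%

80.1%


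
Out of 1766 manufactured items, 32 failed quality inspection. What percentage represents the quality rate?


Formula: Quality Rate = Good Pieces / Total Pieces * 100
Good pieces = 1766 - 32 = 1734
QR = 1734 / 1766 * 100 = 98.2%

98.2%


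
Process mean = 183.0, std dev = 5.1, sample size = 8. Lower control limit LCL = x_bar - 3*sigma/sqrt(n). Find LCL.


LCL = 183.0 - 3 * 5.1 / sqrt(8)

177.59


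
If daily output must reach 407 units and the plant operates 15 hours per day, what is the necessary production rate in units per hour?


Formula: Production Rate = Daily Demand / Available Hours
Rate = 407 units/day / 15 hours/day
Rate = 27.1 units/hour

27.1 units/hour


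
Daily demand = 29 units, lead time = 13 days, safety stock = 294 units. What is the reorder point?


Formula: ROP = (Daily Demand * Lead Time) + Safety Stock
Demand during lead time = 29 * 13 = 377 units
ROP = 377 + 294 = 671 units

671 units


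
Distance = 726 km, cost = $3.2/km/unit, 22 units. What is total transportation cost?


TC = dist * cost * units = 726 * 3.2 * 22 = $51110.40

$51110.40


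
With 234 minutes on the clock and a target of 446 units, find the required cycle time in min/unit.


Formula: CT = Available Time / Number of Units
CT = 234 min / 446 units
CT = 0.52 min/unit

0.52 min/unit


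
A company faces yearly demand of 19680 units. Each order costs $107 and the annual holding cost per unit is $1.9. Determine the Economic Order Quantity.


Formula: EOQ = sqrt(2 * D * S / H)
Numerator: 2 * 19680 * 107 = 4211520
2DS/H = 4211520 / 1.9 = 2216589.5
EOQ = sqrt(2216589.5) = 1488.8 units

1488.8 units


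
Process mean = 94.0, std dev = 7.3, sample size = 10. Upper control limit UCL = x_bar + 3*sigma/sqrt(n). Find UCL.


UCL = 94.0 + 3 * 7.3 / sqrt(10)

100.93


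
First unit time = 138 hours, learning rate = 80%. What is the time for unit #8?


Formula: T_n = T_1 * (learning_rate)^(log2(n)) where learning_rate = rate/100
Doublings = log2(8) = 3
T_n = 138 * 0.8^3
T_n = 138 * 0.512 = 70.7 hours

70.7 hours


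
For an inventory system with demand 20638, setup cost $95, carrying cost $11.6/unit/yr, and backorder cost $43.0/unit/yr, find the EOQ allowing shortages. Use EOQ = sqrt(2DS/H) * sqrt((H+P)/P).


Formula: EOQ* = sqrt(2DS/H) * sqrt((H+P)/P)
Base EOQ = sqrt(2*20638*95/11.6) = 581.41 units
Correction = sqrt((11.6+43.0)/43.0) = 1.12684
EOQ* = 581.41 * 1.12684 = 655.2 units

655.2 units


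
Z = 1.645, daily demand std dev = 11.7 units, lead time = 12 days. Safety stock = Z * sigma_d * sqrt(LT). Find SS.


Formula: SS = z * sigma_d * sqrt(LT)
sqrt(LT) = sqrt(12) = 3.4641
SS = 1.645 * 11.7 * 3.4641
SS = 66.7 units

66.7 units


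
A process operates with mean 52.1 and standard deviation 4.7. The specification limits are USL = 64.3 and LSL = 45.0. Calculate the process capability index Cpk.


Cpu = (64.3 - 52.1) / (3 * 4.7) = 0.87
Cpl = (52.1 - 45.0) / (3 * 4.7) = 0.5
Cpk = min(0.87, 0.5) = 0.5

0.5


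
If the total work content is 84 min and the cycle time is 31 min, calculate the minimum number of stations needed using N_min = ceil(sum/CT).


Formula: N_min = ceil(Sum of Task Times / Cycle Time)
N_min = ceil(84 min / 31 min) = ceil(2.7097)
N_min = 3 stations

3


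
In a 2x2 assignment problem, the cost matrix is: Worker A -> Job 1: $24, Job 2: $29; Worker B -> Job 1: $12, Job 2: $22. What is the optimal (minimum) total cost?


Option 1: A->1 + B->2 = $24 + $22 = $46
Option 2: A->2 + B->1 = $29 + $12 = $41
Min cost = min($46, $41) = $41

$41


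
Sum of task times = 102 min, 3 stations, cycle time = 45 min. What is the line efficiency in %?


Formula: Efficiency = Sum of Task Times / (N_stations * CT) * 100
Total station capacity = 3 stations * 45 min = 135 min
Efficiency = 102 / 135 * 100 = 75.6%

75.6%


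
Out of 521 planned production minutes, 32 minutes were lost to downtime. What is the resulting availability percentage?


Formula: Availability = (Planned Time - Downtime) / Planned Time * 100
Uptime = 521 - 32 = 489 min
Availability = 489 / 521 * 100 = 93.9%

93.9%


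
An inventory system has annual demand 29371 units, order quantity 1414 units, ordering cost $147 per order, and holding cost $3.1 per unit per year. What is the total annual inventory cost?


TC = 29371/1414 * 147 + 1414/2 * 3.1

$5245.12


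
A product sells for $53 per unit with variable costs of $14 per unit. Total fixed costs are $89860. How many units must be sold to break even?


Formula: BEQ = Fixed Costs / (Price - Variable Cost)
Contribution margin = $53 - $14 = $39/unit
BEQ = ceil($89860 / $39/unit) = ceil(2304.1) = 2305 units

2305 units


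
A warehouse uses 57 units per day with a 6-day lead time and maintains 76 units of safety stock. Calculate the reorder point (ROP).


Formula: ROP = (Daily Demand * Lead Time) + Safety Stock
Demand during lead time = 57 * 6 = 342 units
ROP = 342 + 76 = 418 units

418 units


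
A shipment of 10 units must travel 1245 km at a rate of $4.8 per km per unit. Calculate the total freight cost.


TC = dist * cost * units = 1245 * 4.8 * 10 = $59760.00

$59760.00


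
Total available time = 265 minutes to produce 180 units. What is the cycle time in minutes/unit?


Formula: CT = Available Time / Number of Units
CT = 265 min / 180 units
CT = 1.47 min/unit

1.47 min/unit


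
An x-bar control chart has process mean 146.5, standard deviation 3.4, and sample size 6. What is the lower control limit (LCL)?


LCL = 146.5 - 3 * 3.4 / sqrt(6)

142.34


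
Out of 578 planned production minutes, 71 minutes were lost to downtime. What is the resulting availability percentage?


Formula: Availability = (Planned Time - Downtime) / Planned Time * 100
Uptime = 578 - 71 = 507 min
Availability = 507 / 578 * 100 = 87.7%

87.7%


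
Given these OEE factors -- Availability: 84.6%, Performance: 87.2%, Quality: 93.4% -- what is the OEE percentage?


Formula: OEE = Availability * Performance * Quality / 10000
A * P = 84.6% * 87.2% / 100 = 73.77%
OEE = 73.77% * 93.4% / 100 = 68.9%

68.9%


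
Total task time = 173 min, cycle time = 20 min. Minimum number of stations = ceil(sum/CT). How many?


Formula: N_min = ceil(Sum of Task Times / Cycle Time)
N_min = ceil(173 min / 20 min) = ceil(8.65)
N_min = 9 stations

9


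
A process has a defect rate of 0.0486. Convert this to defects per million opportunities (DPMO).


DPMO = defect_rate * 1000000 = 0.0486 * 1000000

48600


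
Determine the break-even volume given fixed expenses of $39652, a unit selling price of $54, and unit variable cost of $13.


Formula: BEQ = Fixed Costs / (Price - Variable Cost)
Contribution margin = $54 - $13 = $41/unit
BEQ = ceil($39652 / $41/unit) = ceil(967.12) = 968 units

968 units


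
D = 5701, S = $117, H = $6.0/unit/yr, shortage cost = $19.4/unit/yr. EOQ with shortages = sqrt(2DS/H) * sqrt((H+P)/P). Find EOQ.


Formula: EOQ* = sqrt(2DS/H) * sqrt((H+P)/P)
Base EOQ = sqrt(2*5701*117/6.0) = 471.53 units
Correction = sqrt((6.0+19.4)/19.4) = 1.14424
EOQ* = 471.53 * 1.14424 = 539.5 units

539.5 units


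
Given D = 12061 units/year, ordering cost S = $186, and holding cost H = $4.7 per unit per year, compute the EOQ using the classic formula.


Formula: EOQ = sqrt(2 * D * S / H)
Numerator: 2 * 12061 * 186 = 4486692
2DS/H = 4486692 / 4.7 = 954615.3
EOQ = sqrt(954615.3) = 977.0 units

977.0 units


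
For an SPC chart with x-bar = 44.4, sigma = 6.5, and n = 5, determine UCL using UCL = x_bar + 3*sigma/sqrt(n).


UCL = 44.4 + 3 * 6.5 / sqrt(5)

53.12


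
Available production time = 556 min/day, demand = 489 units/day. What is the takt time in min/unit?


Formula: Takt Time = Available Production Time / Customer Demand
Takt = 556 min/day / 489 units/day
Takt = 1.14 min/unit

1.14 min/unit


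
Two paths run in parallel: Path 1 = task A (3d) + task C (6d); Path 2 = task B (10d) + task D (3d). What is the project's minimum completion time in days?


Path 1 = 3 + 6 = 9 days
Path 2 = 10 + 3 = 13 days
Duration = max(9, 13) = 13 days

13 days


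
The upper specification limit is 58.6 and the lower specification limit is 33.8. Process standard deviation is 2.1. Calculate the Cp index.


Cp = (58.6 - 33.8) / (6 * 2.1)

1.97


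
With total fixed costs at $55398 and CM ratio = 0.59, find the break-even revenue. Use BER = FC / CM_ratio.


Formula: BER = Fixed Costs / Contribution Margin Ratio
BER = $55398 / 0.59
BER = $93894.92 (to the nearest cent)

$93894.92


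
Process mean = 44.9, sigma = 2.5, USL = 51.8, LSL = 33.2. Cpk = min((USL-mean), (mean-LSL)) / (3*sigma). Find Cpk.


Cpu = (51.8 - 44.9) / (3 * 2.5) = 0.92
Cpl = (44.9 - 33.2) / (3 * 2.5) = 1.56
Cpk = min(0.92, 1.56) = 0.92

0.92


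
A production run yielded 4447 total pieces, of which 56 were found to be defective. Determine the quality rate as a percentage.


Formula: Quality Rate = Good Pieces / Total Pieces * 100
Good pieces = 4447 - 56 = 4391
QR = 4391 / 4447 * 100 = 98.7%

98.7%


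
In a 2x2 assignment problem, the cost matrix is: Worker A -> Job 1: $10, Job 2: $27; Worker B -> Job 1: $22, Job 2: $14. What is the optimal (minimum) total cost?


Option 1: A->1 + B->2 = $10 + $14 = $24
Option 2: A->2 + B->1 = $27 + $22 = $49
Min cost = min($24, $49) = $24

$24


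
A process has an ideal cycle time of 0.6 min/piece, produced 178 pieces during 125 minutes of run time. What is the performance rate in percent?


Formula: Performance = (Ideal CT * Total Count) / Run Time * 100
Ideal output time = 0.6 * 178 = 106.8 min
Performance = 106.8 / 125 * 100 = 85.4%

85.4%


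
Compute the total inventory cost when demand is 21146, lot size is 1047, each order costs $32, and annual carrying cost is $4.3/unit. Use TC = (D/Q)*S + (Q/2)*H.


TC = 21146/1047 * 32 + 1047/2 * 4.3

$2897.35


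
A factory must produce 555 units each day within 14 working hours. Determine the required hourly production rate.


Formula: Production Rate = Daily Demand / Available Hours
Rate = 555 units/day / 14 hours/day
Rate = 39.6 units/hour

39.6 units/hour


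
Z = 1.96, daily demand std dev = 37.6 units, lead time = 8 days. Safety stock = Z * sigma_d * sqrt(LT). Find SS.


Formula: SS = z * sigma_d * sqrt(LT)
sqrt(LT) = sqrt(8) = 2.8284
SS = 1.96 * 37.6 * 2.8284
SS = 208.4 units

208.4 units


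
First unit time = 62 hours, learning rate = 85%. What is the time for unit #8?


Formula: T_n = T_1 * (learning_rate)^(log2(n)) where learning_rate = rate/100
Doublings = log2(8) = 3
T_n = 62 * 0.85^3
T_n = 62 * 0.6141 = 38.1 hours

38.1 hours


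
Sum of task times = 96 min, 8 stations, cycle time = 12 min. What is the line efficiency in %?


Formula: Efficiency = Sum of Task Times / (N_stations * CT) * 100
Total station capacity = 8 stations * 12 min = 96 min
Efficiency = 96 / 96 * 100 = 100.0%

100.0%


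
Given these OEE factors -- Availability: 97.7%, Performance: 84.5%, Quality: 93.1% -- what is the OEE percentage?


Formula: OEE = Availability * Performance * Quality / 10000
A * P = 97.7% * 84.5% / 100 = 82.56%
OEE = 82.56% * 93.1% / 100 = 76.9%

76.9%


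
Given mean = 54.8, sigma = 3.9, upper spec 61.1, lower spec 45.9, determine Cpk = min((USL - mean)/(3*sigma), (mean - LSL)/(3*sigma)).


Cpu = (61.1 - 54.8) / (3 * 3.9) = 0.54
Cpl = (54.8 - 45.9) / (3 * 3.9) = 0.76
Cpk = min(0.54, 0.76) = 0.54

0.54


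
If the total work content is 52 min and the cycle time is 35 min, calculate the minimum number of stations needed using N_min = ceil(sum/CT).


Formula: N_min = ceil(Sum of Task Times / Cycle Time)
N_min = ceil(52 min / 35 min) = ceil(1.4857)
N_min = 2 stations

2


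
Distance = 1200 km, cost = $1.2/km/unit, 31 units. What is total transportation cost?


TC = dist * cost * units = 1200 * 1.2 * 31 = $44640.00

$44640.00


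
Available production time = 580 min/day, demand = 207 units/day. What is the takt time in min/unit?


Formula: Takt Time = Available Production Time / Customer Demand
Takt = 580 min/day / 207 units/day
Takt = 2.8 min/unit

2.8 min/unit


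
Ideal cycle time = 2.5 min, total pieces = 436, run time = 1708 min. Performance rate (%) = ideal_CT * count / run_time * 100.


Formula: Performance = (Ideal CT * Total Count) / Run Time * 100
Ideal output time = 2.5 * 436 = 1090.0 min
Performance = 1090.0 / 1708 * 100 = 63.8%

63.8%


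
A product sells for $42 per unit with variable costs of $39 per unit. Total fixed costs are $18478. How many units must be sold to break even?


Formula: BEQ = Fixed Costs / (Price - Variable Cost)
Contribution margin = $42 - $39 = $3/unit
BEQ = ceil($18478 / $3/unit) = ceil(6159.33) = 6160 units

6160 units


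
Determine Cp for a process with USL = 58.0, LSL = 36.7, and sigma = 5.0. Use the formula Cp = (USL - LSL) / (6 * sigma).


Cp = (58.0 - 36.7) / (6 * 5.0)

0.71


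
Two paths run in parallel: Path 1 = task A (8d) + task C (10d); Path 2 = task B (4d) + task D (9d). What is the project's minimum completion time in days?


Path 1 = 8 + 10 = 18 days
Path 2 = 4 + 9 = 13 days
Duration = max(18, 13) = 18 days

18 days


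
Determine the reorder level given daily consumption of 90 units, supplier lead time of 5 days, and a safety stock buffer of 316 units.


Formula: ROP = (Daily Demand * Lead Time) + Safety Stock
Demand during lead time = 90 * 5 = 450 units
ROP = 450 + 316 = 766 units

766 units


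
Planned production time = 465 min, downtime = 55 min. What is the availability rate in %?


Formula: Availability = (Planned Time - Downtime) / Planned Time * 100
Uptime = 465 - 55 = 410 min
Availability = 410 / 465 * 100 = 88.2%

88.2%


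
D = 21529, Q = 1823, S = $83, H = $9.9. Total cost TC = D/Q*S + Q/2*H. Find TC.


TC = 21529/1823 * 83 + 1823/2 * 9.9

$10004.05


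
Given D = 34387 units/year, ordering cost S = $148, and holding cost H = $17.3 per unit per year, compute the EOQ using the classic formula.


Formula: EOQ = sqrt(2 * D * S / H)
Numerator: 2 * 34387 * 148 = 10178552
2DS/H = 10178552 / 17.3 = 588355.6
EOQ = sqrt(588355.6) = 767.0 units

767.0 units
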